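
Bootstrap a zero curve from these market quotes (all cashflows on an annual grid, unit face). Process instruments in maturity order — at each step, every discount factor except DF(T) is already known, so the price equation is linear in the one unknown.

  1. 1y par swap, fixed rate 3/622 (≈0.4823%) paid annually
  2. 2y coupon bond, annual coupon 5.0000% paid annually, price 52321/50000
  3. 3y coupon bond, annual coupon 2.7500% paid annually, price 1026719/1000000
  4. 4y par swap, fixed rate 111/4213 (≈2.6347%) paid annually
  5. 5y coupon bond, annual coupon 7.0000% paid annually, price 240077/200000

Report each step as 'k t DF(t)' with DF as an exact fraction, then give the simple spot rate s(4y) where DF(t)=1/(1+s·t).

step 1 [1y] swap r/1=3/622: DF=(1 − 3/622·(0))/(1+3/622) = 622/625 ≈ 0.995200
step 2 [2y] bond c/1=1/20: DF=(52321/50000 − 1/20·(0.995200))/(1+1/20) = 2373/2500 ≈ 0.949200
step 3 [3y] bond c/1=11/400: DF=(1026719/1000000 − 11/400·(0.995200+0.949200))/(1+11/400) = 592/625 ≈ 0.947200
step 4 [4y] swap r/1=111/4213: DF=(1 − 111/4213·(0.995200+0.949200+0.947200))/(1+111/4213) = 9001/10000 ≈ 0.900100
step 5 [5y] bond c/1=7/100: DF=(240077/200000 − 7/100·(0.995200+0.949200+0.947200+0.900100))/(1+7/100) = 4369/5000 ≈ 0.873800

1 1 622/625
2 2 2373/2500
3 3 592/625
4 4 9001/10000
5 5 4369/5000
s(4y) = (1/(9001/10000) − 1)/(4) = 999/36004 ≈ 2.7747%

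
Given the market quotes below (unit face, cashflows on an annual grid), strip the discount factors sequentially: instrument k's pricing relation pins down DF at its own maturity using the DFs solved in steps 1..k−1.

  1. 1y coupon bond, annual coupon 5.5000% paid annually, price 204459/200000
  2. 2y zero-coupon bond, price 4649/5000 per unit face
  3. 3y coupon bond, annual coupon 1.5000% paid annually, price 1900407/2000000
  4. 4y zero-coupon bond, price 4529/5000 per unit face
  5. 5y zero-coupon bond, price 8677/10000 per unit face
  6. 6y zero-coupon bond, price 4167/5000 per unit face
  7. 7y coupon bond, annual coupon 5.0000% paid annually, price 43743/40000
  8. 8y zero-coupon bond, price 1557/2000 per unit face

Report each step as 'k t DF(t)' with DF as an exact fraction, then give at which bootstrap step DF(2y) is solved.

1 1 969/1000
2 2 4649/5000
3 3 9081/10000
4 4 4529/5000
5 5 8677/10000
6 6 4167/5000
7 7 7837/10000
8 8 1557/2000
DF(2y) is solved at step 2

step 1 [1y] bond c/1=11/200: DF=(204459/200000 − 11/200·(0))/(1+11/200) = 969/1000 ≈ 0.969000
step 2 [2y] zero: DF = P = 4649/5000 ≈ 0.929800
step 3 [3y] bond c/1=3/200: DF=(1900407/2000000 − 3/200·(0.969000+0.929800))/(1+3/200) = 9081/10000 ≈ 0.908100
step 4 [4y] zero: DF = P = 4529/5000 ≈ 0.905800
step 5 [5y] zero: DF = P = 8677/10000 ≈ 0.867700
step 6 [6y] zero: DF = P = 4167/5000 ≈ 0.833400
step 7 [7y] bond c/1=1/20: DF=(43743/40000 − 1/20·(0.969000+0.929800+0.908100+0.905800+0.867700+0.833400))/(1+1/20) = 7837/10000 ≈ 0.783700
step 8 [8y] zero: DF = P = 1557/2000 ≈ 0.778500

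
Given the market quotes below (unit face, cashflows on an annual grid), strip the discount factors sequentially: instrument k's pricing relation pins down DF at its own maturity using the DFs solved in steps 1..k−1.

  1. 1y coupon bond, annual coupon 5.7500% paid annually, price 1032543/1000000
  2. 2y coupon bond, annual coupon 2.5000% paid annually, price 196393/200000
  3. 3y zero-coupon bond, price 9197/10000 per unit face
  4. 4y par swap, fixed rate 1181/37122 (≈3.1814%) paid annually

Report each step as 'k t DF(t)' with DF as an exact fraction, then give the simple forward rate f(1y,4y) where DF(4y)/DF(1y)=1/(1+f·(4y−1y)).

1 1 2441/2500
2 2 4671/5000
3 3 9197/10000
4 4 8819/10000
f(1y,4y) = ((2441/2500)/(8819/10000) − 1)/(3) = 315/8819 ≈ 3.5718%

step 1 [1y] bond c/1=23/400: DF=(1032543/1000000 − 23/400·(0))/(1+23/400) = 2441/2500 ≈ 0.976400
step 2 [2y] bond c/1=1/40: DF=(196393/200000 − 1/40·(0.976400))/(1+1/40) = 4671/5000 ≈ 0.934200
step 3 [3y] zero: DF = P = 9197/10000 ≈ 0.919700
step 4 [4y] swap r/1=1181/37122: DF=(1 − 1181/37122·(0.976400+0.934200+0.919700))/(1+1181/37122) = 8819/10000 ≈ 0.881900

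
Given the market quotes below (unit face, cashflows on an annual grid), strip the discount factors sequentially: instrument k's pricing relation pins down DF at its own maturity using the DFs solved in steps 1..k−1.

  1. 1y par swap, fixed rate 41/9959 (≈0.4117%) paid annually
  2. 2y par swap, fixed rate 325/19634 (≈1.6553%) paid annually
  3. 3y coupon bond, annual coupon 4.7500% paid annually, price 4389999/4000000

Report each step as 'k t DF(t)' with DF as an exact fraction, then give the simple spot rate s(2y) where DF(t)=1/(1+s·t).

step 1 [1y] swap r/1=41/9959: DF=(1 − 41/9959·(0))/(1+41/9959) = 9959/10000 ≈ 0.995900
step 2 [2y] swap r/1=325/19634: DF=(1 − 325/19634·(0.995900))/(1+325/19634) = 387/400 ≈ 0.967500
step 3 [3y] bond c/1=19/400: DF=(4389999/4000000 − 19/400·(0.995900+0.967500))/(1+19/400) = 9587/10000 ≈ 0.958700

1 1 9959/10000
2 2 387/400
3 3 9587/10000
s(2y) = (1/(387/400) − 1)/(2) = 13/774 ≈ 1.6796%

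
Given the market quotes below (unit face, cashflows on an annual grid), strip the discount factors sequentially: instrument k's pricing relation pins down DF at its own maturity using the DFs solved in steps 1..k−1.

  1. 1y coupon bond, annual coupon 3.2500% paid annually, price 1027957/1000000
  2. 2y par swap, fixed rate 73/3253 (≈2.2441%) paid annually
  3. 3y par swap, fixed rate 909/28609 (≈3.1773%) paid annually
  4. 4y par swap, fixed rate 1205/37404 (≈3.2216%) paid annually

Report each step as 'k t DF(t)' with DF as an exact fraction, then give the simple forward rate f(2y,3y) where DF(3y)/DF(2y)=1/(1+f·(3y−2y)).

step 1 [1y] bond c/1=13/400: DF=(1027957/1000000 − 13/400·(0))/(1+13/400) = 2489/2500 ≈ 0.995600
step 2 [2y] swap r/1=73/3253: DF=(1 − 73/3253·(0.995600))/(1+73/3253) = 4781/5000 ≈ 0.956200
step 3 [3y] swap r/1=909/28609: DF=(1 − 909/28609·(0.995600+0.956200))/(1+909/28609) = 9091/10000 ≈ 0.909100
step 4 [4y] swap r/1=1205/37404: DF=(1 − 1205/37404·(0.995600+0.956200+0.909100))/(1+1205/37404) = 1759/2000 ≈ 0.879500

1 1 2489/2500
2 2 4781/5000
3 3 9091/10000
4 4 1759/2000
f(2y,3y) = ((4781/5000)/(9091/10000) − 1)/(1) = 471/9091 ≈ 5.1809%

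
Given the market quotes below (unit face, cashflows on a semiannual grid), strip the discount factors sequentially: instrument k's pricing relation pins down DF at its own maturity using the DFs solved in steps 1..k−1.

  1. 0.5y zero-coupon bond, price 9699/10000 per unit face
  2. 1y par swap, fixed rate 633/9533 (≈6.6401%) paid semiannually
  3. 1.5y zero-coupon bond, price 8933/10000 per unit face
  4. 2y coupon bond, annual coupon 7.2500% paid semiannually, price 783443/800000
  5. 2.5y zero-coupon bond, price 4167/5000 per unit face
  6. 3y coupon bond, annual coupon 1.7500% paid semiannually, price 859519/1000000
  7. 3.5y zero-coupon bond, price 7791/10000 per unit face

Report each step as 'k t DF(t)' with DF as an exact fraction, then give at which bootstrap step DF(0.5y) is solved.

1 1/2 9699/10000
2 1 9367/10000
3 3/2 8933/10000
4 2 8471/10000
5 5/2 4167/5000
6 3 2033/2500
7 7/2 7791/10000
DF(0.5y) is solved at step 1

step 1 [0.5y] zero: DF = P = 9699/10000 ≈ 0.969900
step 2 [1y] swap r/2=633/19066: DF=(1 − 633/19066·(0.969900))/(1+633/19066) = 9367/10000 ≈ 0.936700
step 3 [1.5y] zero: DF = P = 8933/10000 ≈ 0.893300
step 4 [2y] bond c/2=29/800: DF=(783443/800000 − 29/800·(0.969900+0.936700+0.893300))/(1+29/800) = 8471/10000 ≈ 0.847100
step 5 [2.5y] zero: DF = P = 4167/5000 ≈ 0.833400
step 6 [3y] bond c/2=7/800: DF=(859519/1000000 − 7/800·(0.969900+0.936700+0.893300+0.847100+0.833400))/(1+7/800) = 2033/2500 ≈ 0.813200
step 7 [3.5y] zero: DF = P = 7791/10000 ≈ 0.779100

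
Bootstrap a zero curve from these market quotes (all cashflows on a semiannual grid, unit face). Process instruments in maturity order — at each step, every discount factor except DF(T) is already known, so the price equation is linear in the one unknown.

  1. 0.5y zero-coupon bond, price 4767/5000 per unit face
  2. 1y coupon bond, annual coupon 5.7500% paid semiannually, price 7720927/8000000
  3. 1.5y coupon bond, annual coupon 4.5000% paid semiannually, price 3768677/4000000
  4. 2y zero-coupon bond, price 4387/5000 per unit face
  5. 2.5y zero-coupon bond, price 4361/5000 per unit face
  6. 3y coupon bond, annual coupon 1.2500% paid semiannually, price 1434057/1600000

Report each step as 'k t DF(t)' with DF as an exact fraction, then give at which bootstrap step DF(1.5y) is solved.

step 1 [0.5y] zero: DF = P = 4767/5000 ≈ 0.953400
step 2 [1y] bond c/2=23/800: DF=(7720927/8000000 − 23/800·(0.953400))/(1+23/800) = 1823/2000 ≈ 0.911500
step 3 [1.5y] bond c/2=9/400: DF=(3768677/4000000 − 9/400·(0.953400+0.911500))/(1+9/400) = 2201/2500 ≈ 0.880400
step 4 [2y] zero: DF = P = 4387/5000 ≈ 0.877400
step 5 [2.5y] zero: DF = P = 4361/5000 ≈ 0.872200
step 6 [3y] bond c/2=1/160: DF=(1434057/1600000 − 1/160·(0.953400+0.911500+0.880400+0.877400+0.872200))/(1+1/160) = 2157/2500 ≈ 0.862800

1 1/2 4767/5000
2 1 1823/2000
3 3/2 2201/2500
4 2 4387/5000
5 5/2 4361/5000
6 3 2157/2500
DF(1.5y) is solved at step 3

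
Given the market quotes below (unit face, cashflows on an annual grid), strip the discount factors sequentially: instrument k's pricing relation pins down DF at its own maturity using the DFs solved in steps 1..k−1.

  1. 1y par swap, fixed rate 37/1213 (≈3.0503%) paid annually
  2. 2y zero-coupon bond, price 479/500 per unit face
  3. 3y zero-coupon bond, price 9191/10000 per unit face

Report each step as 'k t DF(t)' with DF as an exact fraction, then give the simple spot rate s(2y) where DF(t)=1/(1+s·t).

1 1 1213/1250
2 2 479/500
3 3 9191/10000
s(2y) = (1/(479/500) − 1)/(2) = 21/958 ≈ 2.1921%

step 1 [1y] swap r/1=37/1213: DF=(1 − 37/1213·(0))/(1+37/1213) = 1213/1250 ≈ 0.970400
step 2 [2y] zero: DF = P = 479/500 ≈ 0.958000
step 3 [3y] zero: DF = P = 9191/10000 ≈ 0.919100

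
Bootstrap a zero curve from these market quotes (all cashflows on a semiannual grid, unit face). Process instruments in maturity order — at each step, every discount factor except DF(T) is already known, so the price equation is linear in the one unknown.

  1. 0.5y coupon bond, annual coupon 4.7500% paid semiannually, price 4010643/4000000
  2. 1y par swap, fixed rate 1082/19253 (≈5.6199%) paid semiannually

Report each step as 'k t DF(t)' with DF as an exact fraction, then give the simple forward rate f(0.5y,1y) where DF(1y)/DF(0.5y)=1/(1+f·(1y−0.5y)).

1 1/2 4897/5000
2 1 9459/10000
f(0.5y,1y) = ((4897/5000)/(9459/10000) − 1)/(1/2) = 670/9459 ≈ 7.0832%

step 1 [0.5y] bond c/2=19/800: DF=(4010643/4000000 − 19/800·(0))/(1+19/800) = 4897/5000 ≈ 0.979400
step 2 [1y] swap r/2=541/19253: DF=(1 − 541/19253·(0.979400))/(1+541/19253) = 9459/10000 ≈ 0.945900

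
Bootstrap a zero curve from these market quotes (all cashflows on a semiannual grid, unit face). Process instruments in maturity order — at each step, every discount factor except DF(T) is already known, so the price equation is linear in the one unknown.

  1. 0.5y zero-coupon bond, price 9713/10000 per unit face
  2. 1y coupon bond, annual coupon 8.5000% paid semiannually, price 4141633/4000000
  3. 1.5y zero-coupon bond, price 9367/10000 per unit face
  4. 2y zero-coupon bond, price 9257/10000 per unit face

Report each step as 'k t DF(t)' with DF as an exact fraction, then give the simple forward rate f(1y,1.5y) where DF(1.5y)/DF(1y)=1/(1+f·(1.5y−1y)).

1 1/2 9713/10000
2 1 596/625
3 3/2 9367/10000
4 2 9257/10000
f(1y,1.5y) = ((596/625)/(9367/10000) − 1)/(1/2) = 338/9367 ≈ 3.6084%

step 1 [0.5y] zero: DF = P = 9713/10000 ≈ 0.971300
step 2 [1y] bond c/2=17/400: DF=(4141633/4000000 − 17/400·(0.971300))/(1+17/400) = 596/625 ≈ 0.953600
step 3 [1.5y] zero: DF = P = 9367/10000 ≈ 0.936700
step 4 [2y] zero: DF = P = 9257/10000 ≈ 0.925700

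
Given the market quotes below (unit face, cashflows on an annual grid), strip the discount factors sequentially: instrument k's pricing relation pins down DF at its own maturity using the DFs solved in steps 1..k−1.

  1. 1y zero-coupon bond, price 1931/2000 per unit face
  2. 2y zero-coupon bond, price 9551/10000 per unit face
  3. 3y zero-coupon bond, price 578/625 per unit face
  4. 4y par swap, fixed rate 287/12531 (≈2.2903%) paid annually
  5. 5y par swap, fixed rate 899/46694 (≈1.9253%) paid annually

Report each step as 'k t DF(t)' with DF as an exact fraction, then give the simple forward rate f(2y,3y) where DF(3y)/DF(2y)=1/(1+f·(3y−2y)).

step 1 [1y] zero: DF = P = 1931/2000 ≈ 0.965500
step 2 [2y] zero: DF = P = 9551/10000 ≈ 0.955100
step 3 [3y] zero: DF = P = 578/625 ≈ 0.924800
step 4 [4y] swap r/1=287/12531: DF=(1 − 287/12531·(0.965500+0.955100+0.924800))/(1+287/12531) = 9139/10000 ≈ 0.913900
step 5 [5y] swap r/1=899/46694: DF=(1 − 899/46694·(0.965500+0.955100+0.924800+0.913900))/(1+899/46694) = 9101/10000 ≈ 0.910100

1 1 1931/2000
2 2 9551/10000
3 3 578/625
4 4 9139/10000
5 5 9101/10000
f(2y,3y) = ((9551/10000)/(578/625) − 1)/(1) = 303/9248 ≈ 3.2764%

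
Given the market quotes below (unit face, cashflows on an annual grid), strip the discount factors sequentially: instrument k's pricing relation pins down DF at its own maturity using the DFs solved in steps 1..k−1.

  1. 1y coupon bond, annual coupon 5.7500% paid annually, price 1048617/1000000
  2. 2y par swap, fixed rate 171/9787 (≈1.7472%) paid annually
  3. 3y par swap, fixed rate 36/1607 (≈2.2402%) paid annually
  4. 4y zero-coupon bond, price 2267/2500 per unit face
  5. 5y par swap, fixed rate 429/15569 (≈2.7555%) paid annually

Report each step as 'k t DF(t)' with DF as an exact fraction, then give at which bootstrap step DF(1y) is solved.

1 1 2479/2500
2 2 4829/5000
3 3 1169/1250
4 4 2267/2500
5 5 8713/10000
DF(1y) is solved at step 1

step 1 [1y] bond c/1=23/400: DF=(1048617/1000000 − 23/400·(0))/(1+23/400) = 2479/2500 ≈ 0.991600
step 2 [2y] swap r/1=171/9787: DF=(1 − 171/9787·(0.991600))/(1+171/9787) = 4829/5000 ≈ 0.965800
step 3 [3y] swap r/1=36/1607: DF=(1 − 36/1607·(0.991600+0.965800))/(1+36/1607) = 1169/1250 ≈ 0.935200
step 4 [4y] zero: DF = P = 2267/2500 ≈ 0.906800
step 5 [5y] swap r/1=429/15569: DF=(1 − 429/15569·(0.991600+0.965800+0.935200+0.906800))/(1+429/15569) = 8713/10000 ≈ 0.871300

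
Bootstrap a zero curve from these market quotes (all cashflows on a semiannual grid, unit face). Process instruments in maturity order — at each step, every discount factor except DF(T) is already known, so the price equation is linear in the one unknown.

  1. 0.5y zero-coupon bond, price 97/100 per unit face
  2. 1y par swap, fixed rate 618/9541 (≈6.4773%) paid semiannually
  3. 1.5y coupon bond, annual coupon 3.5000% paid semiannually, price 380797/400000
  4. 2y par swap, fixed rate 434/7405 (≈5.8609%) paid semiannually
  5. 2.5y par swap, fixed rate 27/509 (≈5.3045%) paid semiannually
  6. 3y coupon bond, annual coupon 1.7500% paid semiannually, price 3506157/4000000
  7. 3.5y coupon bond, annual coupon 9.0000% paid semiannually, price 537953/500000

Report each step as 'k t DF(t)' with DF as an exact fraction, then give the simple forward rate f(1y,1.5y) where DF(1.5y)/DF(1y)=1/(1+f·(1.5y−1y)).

step 1 [0.5y] zero: DF = P = 97/100 ≈ 0.970000
step 2 [1y] swap r/2=309/9541: DF=(1 − 309/9541·(0.970000))/(1+309/9541) = 4691/5000 ≈ 0.938200
step 3 [1.5y] bond c/2=7/400: DF=(380797/400000 − 7/400·(0.970000+0.938200))/(1+7/400) = 2257/2500 ≈ 0.902800
step 4 [2y] swap r/2=217/7405: DF=(1 − 217/7405·(0.970000+0.938200+0.902800))/(1+217/7405) = 1783/2000 ≈ 0.891500
step 5 [2.5y] swap r/2=27/1018: DF=(1 − 27/1018·(0.970000+0.938200+0.902800+0.891500))/(1+27/1018) = 1757/2000 ≈ 0.878500
step 6 [3y] bond c/2=7/800: DF=(3506157/4000000 − 7/800·(0.970000+0.938200+0.902800+0.891500+0.878500))/(1+7/800) = 2073/2500 ≈ 0.829200
step 7 [3.5y] bond c/2=9/200: DF=(537953/500000 − 9/200·(0.970000+0.938200+0.902800+0.891500+0.878500+0.829200))/(1+9/200) = 3983/5000 ≈ 0.796600

1 1/2 97/100
2 1 4691/5000
3 3/2 2257/2500
4 2 1783/2000
5 5/2 1757/2000
6 3 2073/2500
7 7/2 3983/5000
f(1y,1.5y) = ((4691/5000)/(2257/2500) − 1)/(1/2) = 177/2257 ≈ 7.8423%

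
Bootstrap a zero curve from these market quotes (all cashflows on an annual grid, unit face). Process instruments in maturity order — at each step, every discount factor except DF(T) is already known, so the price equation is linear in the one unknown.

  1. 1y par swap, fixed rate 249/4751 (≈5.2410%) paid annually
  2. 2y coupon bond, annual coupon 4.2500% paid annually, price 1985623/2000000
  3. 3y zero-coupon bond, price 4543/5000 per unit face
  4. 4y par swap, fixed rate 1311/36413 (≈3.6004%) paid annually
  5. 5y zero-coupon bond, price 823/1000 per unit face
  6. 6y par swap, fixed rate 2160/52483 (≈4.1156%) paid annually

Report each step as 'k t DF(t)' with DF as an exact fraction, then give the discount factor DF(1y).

1 1 4751/5000
2 2 571/625
3 3 4543/5000
4 4 8689/10000
5 5 823/1000
6 6 98/125
DF(1y) = 4751/5000 ≈ 0.950200

step 1 [1y] swap r/1=249/4751: DF=(1 − 249/4751·(0))/(1+249/4751) = 4751/5000 ≈ 0.950200
step 2 [2y] bond c/1=17/400: DF=(1985623/2000000 − 17/400·(0.950200))/(1+17/400) = 571/625 ≈ 0.913600
step 3 [3y] zero: DF = P = 4543/5000 ≈ 0.908600
step 4 [4y] swap r/1=1311/36413: DF=(1 − 1311/36413·(0.950200+0.913600+0.908600))/(1+1311/36413) = 8689/10000 ≈ 0.868900
step 5 [5y] zero: DF = P = 823/1000 ≈ 0.823000
step 6 [6y] swap r/1=2160/52483: DF=(1 − 2160/52483·(0.950200+0.913600+0.908600+0.868900+0.823000))/(1+2160/52483) = 98/125 ≈ 0.784000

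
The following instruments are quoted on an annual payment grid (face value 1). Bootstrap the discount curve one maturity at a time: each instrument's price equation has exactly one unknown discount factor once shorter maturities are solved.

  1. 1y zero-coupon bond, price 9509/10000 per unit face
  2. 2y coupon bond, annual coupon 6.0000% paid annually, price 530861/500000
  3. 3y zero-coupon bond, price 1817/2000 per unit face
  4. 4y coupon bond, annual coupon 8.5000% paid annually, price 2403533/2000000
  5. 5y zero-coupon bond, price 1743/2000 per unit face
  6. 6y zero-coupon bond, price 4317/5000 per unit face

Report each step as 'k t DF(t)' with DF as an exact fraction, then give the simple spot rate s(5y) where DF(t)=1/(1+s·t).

1 1 9509/10000
2 2 4739/5000
3 3 1817/2000
4 4 8877/10000
5 5 1743/2000
6 6 4317/5000
s(5y) = (1/(1743/2000) − 1)/(5) = 257/8715 ≈ 2.9489%

step 1 [1y] zero: DF = P = 9509/10000 ≈ 0.950900
step 2 [2y] bond c/1=3/50: DF=(530861/500000 − 3/50·(0.950900))/(1+3/50) = 4739/5000 ≈ 0.947800
step 3 [3y] zero: DF = P = 1817/2000 ≈ 0.908500
step 4 [4y] bond c/1=17/200: DF=(2403533/2000000 − 17/200·(0.950900+0.947800+0.908500))/(1+17/200) = 8877/10000 ≈ 0.887700
step 5 [5y] zero: DF = P = 1743/2000 ≈ 0.871500
step 6 [6y] zero: DF = P = 4317/5000 ≈ 0.863400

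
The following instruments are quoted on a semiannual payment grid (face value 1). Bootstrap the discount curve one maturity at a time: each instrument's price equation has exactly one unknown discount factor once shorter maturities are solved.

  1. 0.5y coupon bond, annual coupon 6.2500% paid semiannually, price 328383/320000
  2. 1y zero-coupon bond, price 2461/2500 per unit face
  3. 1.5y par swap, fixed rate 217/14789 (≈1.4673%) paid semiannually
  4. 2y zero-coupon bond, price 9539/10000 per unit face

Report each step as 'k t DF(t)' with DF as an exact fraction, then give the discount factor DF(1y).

step 1 [0.5y] bond c/2=1/32: DF=(328383/320000 − 1/32·(0))/(1+1/32) = 9951/10000 ≈ 0.995100
step 2 [1y] zero: DF = P = 2461/2500 ≈ 0.984400
step 3 [1.5y] swap r/2=217/29578: DF=(1 − 217/29578·(0.995100+0.984400))/(1+217/29578) = 9783/10000 ≈ 0.978300
step 4 [2y] zero: DF = P = 9539/10000 ≈ 0.953900

1 1/2 9951/10000
2 1 2461/2500
3 3/2 9783/10000
4 2 9539/10000
DF(1y) = 2461/2500 ≈ 0.984400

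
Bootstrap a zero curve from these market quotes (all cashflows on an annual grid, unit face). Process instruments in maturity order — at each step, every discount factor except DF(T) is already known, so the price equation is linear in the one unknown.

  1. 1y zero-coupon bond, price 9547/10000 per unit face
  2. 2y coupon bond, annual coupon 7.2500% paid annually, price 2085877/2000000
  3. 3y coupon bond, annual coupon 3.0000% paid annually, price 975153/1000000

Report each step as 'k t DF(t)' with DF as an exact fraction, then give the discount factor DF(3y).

step 1 [1y] zero: DF = P = 9547/10000 ≈ 0.954700
step 2 [2y] bond c/1=29/400: DF=(2085877/2000000 − 29/400·(0.954700))/(1+29/400) = 9079/10000 ≈ 0.907900
step 3 [3y] bond c/1=3/100: DF=(975153/1000000 − 3/100·(0.954700+0.907900))/(1+3/100) = 357/400 ≈ 0.892500

1 1 9547/10000
2 2 9079/10000
3 3 357/400
DF(3y) = 357/400 ≈ 0.892500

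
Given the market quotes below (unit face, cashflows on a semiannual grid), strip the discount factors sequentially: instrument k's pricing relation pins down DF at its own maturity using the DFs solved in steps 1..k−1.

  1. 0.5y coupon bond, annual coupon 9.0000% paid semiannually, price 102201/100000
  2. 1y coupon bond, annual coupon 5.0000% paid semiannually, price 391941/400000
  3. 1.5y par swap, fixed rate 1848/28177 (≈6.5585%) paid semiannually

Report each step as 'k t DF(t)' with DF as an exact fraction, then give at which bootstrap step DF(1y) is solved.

1 1/2 489/500
2 1 9321/10000
3 3/2 2269/2500
DF(1y) is solved at step 2

step 1 [0.5y] bond c/2=9/200: DF=(102201/100000 − 9/200·(0))/(1+9/200) = 489/500 ≈ 0.978000
step 2 [1y] bond c/2=1/40: DF=(391941/400000 − 1/40·(0.978000))/(1+1/40) = 9321/10000 ≈ 0.932100
step 3 [1.5y] swap r/2=924/28177: DF=(1 − 924/28177·(0.978000+0.932100))/(1+924/28177) = 2269/2500 ≈ 0.907600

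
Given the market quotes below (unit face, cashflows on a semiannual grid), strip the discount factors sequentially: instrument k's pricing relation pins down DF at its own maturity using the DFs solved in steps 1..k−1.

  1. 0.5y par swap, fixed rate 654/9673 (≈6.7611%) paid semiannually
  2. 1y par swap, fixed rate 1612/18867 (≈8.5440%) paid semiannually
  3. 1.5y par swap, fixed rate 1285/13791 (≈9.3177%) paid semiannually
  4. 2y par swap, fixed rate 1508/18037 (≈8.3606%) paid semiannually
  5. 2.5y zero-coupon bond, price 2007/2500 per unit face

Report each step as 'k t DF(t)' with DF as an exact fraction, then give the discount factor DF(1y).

step 1 [0.5y] swap r/2=327/9673: DF=(1 − 327/9673·(0))/(1+327/9673) = 9673/10000 ≈ 0.967300
step 2 [1y] swap r/2=806/18867: DF=(1 − 806/18867·(0.967300))/(1+806/18867) = 4597/5000 ≈ 0.919400
step 3 [1.5y] swap r/2=1285/27582: DF=(1 − 1285/27582·(0.967300+0.919400))/(1+1285/27582) = 1743/2000 ≈ 0.871500
step 4 [2y] swap r/2=754/18037: DF=(1 − 754/18037·(0.967300+0.919400+0.871500))/(1+754/18037) = 2123/2500 ≈ 0.849200
step 5 [2.5y] zero: DF = P = 2007/2500 ≈ 0.802800

1 1/2 9673/10000
2 1 4597/5000
3 3/2 1743/2000
4 2 2123/2500
5 5/2 2007/2500
DF(1y) = 4597/5000 ≈ 0.919400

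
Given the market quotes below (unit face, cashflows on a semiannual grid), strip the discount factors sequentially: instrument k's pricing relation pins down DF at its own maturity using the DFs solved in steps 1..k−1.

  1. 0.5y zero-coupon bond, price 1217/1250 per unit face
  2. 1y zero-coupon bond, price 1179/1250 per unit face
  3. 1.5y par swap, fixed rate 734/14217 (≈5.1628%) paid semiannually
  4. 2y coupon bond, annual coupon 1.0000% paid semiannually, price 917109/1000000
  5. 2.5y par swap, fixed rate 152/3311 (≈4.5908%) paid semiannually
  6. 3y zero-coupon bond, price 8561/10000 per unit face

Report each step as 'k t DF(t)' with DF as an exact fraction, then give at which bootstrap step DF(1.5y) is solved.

1 1/2 1217/1250
2 1 1179/1250
3 3/2 4633/5000
4 2 1123/1250
5 5/2 1117/1250
6 3 8561/10000
DF(1.5y) is solved at step 3

step 1 [0.5y] zero: DF = P = 1217/1250 ≈ 0.973600
step 2 [1y] zero: DF = P = 1179/1250 ≈ 0.943200
step 3 [1.5y] swap r/2=367/14217: DF=(1 − 367/14217·(0.973600+0.943200))/(1+367/14217) = 4633/5000 ≈ 0.926600
step 4 [2y] bond c/2=1/200: DF=(917109/1000000 − 1/200·(0.973600+0.943200+0.926600))/(1+1/200) = 1123/1250 ≈ 0.898400
step 5 [2.5y] swap r/2=76/3311: DF=(1 − 76/3311·(0.973600+0.943200+0.926600+0.898400))/(1+76/3311) = 1117/1250 ≈ 0.893600
step 6 [3y] zero: DF = P = 8561/10000 ≈ 0.856100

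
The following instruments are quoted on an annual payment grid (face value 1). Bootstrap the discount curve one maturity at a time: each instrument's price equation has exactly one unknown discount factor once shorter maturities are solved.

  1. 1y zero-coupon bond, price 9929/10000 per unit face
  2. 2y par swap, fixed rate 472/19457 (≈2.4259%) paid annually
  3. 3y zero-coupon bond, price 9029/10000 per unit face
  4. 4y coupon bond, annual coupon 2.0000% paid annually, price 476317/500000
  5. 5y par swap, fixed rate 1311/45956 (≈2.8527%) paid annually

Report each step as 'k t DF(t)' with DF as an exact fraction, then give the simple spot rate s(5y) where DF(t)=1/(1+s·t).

1 1 9929/10000
2 2 1191/1250
3 3 9029/10000
4 4 8781/10000
5 5 8689/10000
s(5y) = (1/(8689/10000) − 1)/(5) = 1311/43445 ≈ 3.0176%

step 1 [1y] zero: DF = P = 9929/10000 ≈ 0.992900
step 2 [2y] swap r/1=472/19457: DF=(1 − 472/19457·(0.992900))/(1+472/19457) = 1191/1250 ≈ 0.952800
step 3 [3y] zero: DF = P = 9029/10000 ≈ 0.902900
step 4 [4y] bond c/1=1/50: DF=(476317/500000 − 1/50·(0.992900+0.952800+0.902900))/(1+1/50) = 8781/10000 ≈ 0.878100
step 5 [5y] swap r/1=1311/45956: DF=(1 − 1311/45956·(0.992900+0.952800+0.902900+0.878100))/(1+1311/45956) = 8689/10000 ≈ 0.868900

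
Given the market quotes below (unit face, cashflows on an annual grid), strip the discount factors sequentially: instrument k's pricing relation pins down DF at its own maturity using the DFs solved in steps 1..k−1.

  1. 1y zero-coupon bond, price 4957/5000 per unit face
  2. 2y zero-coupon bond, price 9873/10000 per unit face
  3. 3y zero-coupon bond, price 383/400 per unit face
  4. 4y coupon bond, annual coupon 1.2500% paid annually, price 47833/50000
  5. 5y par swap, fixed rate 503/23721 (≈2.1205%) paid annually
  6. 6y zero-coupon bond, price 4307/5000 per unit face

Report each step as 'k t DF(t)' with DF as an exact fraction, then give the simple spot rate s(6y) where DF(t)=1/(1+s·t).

step 1 [1y] zero: DF = P = 4957/5000 ≈ 0.991400
step 2 [2y] zero: DF = P = 9873/10000 ≈ 0.987300
step 3 [3y] zero: DF = P = 383/400 ≈ 0.957500
step 4 [4y] bond c/1=1/80: DF=(47833/50000 − 1/80·(0.991400+0.987300+0.957500))/(1+1/80) = 4543/5000 ≈ 0.908600
step 5 [5y] swap r/1=503/23721: DF=(1 − 503/23721·(0.991400+0.987300+0.957500+0.908600))/(1+503/23721) = 4497/5000 ≈ 0.899400
step 6 [6y] zero: DF = P = 4307/5000 ≈ 0.861400

1 1 4957/5000
2 2 9873/10000
3 3 383/400
4 4 4543/5000
5 5 4497/5000
6 6 4307/5000
s(6y) = (1/(4307/5000) − 1)/(6) = 231/8614 ≈ 2.6817%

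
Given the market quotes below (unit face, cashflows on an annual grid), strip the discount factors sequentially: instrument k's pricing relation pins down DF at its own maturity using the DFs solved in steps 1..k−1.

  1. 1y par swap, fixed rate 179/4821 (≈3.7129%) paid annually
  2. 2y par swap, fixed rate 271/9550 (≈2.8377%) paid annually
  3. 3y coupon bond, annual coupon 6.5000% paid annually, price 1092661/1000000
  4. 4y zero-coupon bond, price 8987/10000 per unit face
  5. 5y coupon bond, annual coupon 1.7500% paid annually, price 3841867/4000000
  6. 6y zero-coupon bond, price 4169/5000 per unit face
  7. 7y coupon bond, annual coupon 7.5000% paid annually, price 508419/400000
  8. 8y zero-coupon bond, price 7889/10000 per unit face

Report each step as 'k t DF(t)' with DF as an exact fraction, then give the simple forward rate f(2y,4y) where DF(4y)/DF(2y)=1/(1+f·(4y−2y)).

step 1 [1y] swap r/1=179/4821: DF=(1 − 179/4821·(0))/(1+179/4821) = 4821/5000 ≈ 0.964200
step 2 [2y] swap r/1=271/9550: DF=(1 − 271/9550·(0.964200))/(1+271/9550) = 4729/5000 ≈ 0.945800
step 3 [3y] bond c/1=13/200: DF=(1092661/1000000 − 13/200·(0.964200+0.945800))/(1+13/200) = 4547/5000 ≈ 0.909400
step 4 [4y] zero: DF = P = 8987/10000 ≈ 0.898700
step 5 [5y] bond c/1=7/400: DF=(3841867/4000000 − 7/400·(0.964200+0.945800+0.909400+0.898700))/(1+7/400) = 22/25 ≈ 0.880000
step 6 [6y] zero: DF = P = 4169/5000 ≈ 0.833800
step 7 [7y] bond c/1=3/40: DF=(508419/400000 − 3/40·(0.964200+0.945800+0.909400+0.898700+0.880000+0.833800))/(1+3/40) = 4017/5000 ≈ 0.803400
step 8 [8y] zero: DF = P = 7889/10000 ≈ 0.788900

1 1 4821/5000
2 2 4729/5000
3 3 4547/5000
4 4 8987/10000
5 5 22/25
6 6 4169/5000
7 7 4017/5000
8 8 7889/10000
f(2y,4y) = ((4729/5000)/(8987/10000) − 1)/(2) = 471/17974 ≈ 2.6205%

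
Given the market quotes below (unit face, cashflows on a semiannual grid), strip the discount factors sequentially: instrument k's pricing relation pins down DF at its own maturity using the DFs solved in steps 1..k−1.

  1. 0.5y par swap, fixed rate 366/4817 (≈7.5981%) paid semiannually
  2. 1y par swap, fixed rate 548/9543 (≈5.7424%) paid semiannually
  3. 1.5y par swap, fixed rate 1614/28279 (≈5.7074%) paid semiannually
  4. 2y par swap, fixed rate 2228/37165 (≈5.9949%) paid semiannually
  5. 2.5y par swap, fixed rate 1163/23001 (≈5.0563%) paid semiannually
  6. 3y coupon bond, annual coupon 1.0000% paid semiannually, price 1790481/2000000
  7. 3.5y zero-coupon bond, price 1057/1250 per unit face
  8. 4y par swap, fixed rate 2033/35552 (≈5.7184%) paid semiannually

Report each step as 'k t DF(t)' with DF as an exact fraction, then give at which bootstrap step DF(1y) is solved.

step 1 [0.5y] swap r/2=183/4817: DF=(1 − 183/4817·(0))/(1+183/4817) = 4817/5000 ≈ 0.963400
step 2 [1y] swap r/2=274/9543: DF=(1 − 274/9543·(0.963400))/(1+274/9543) = 2363/2500 ≈ 0.945200
step 3 [1.5y] swap r/2=807/28279: DF=(1 − 807/28279·(0.963400+0.945200))/(1+807/28279) = 9193/10000 ≈ 0.919300
step 4 [2y] swap r/2=1114/37165: DF=(1 − 1114/37165·(0.963400+0.945200+0.919300))/(1+1114/37165) = 4443/5000 ≈ 0.888600
step 5 [2.5y] swap r/2=1163/46002: DF=(1 − 1163/46002·(0.963400+0.945200+0.919300+0.888600))/(1+1163/46002) = 8837/10000 ≈ 0.883700
step 6 [3y] bond c/2=1/200: DF=(1790481/2000000 − 1/200·(0.963400+0.945200+0.919300+0.888600+0.883700))/(1+1/200) = 8679/10000 ≈ 0.867900
step 7 [3.5y] zero: DF = P = 1057/1250 ≈ 0.845600
step 8 [4y] swap r/2=2033/71104: DF=(1 − 2033/71104·(0.963400+0.945200+0.919300+0.888600+0.883700+0.867900+0.845600))/(1+2033/71104) = 7967/10000 ≈ 0.796700

1 1/2 4817/5000
2 1 2363/2500
3 3/2 9193/10000
4 2 4443/5000
5 5/2 8837/10000
6 3 8679/10000
7 7/2 1057/1250
8 4 7967/10000
DF(1y) is solved at step 2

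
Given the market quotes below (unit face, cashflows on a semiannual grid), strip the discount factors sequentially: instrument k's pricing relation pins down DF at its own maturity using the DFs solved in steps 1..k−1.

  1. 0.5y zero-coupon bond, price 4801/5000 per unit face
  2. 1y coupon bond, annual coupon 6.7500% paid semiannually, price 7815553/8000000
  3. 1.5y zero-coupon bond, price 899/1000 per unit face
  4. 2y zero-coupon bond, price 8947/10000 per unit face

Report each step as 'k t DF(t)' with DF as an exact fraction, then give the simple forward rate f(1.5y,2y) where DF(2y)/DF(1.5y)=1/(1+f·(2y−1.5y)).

1 1/2 4801/5000
2 1 9137/10000
3 3/2 899/1000
4 2 8947/10000
f(1.5y,2y) = ((899/1000)/(8947/10000) − 1)/(1/2) = 86/8947 ≈ 0.9612%

step 1 [0.5y] zero: DF = P = 4801/5000 ≈ 0.960200
step 2 [1y] bond c/2=27/800: DF=(7815553/8000000 − 27/800·(0.960200))/(1+27/800) = 9137/10000 ≈ 0.913700
step 3 [1.5y] zero: DF = P = 899/1000 ≈ 0.899000
step 4 [2y] zero: DF = P = 8947/10000 ≈ 0.894700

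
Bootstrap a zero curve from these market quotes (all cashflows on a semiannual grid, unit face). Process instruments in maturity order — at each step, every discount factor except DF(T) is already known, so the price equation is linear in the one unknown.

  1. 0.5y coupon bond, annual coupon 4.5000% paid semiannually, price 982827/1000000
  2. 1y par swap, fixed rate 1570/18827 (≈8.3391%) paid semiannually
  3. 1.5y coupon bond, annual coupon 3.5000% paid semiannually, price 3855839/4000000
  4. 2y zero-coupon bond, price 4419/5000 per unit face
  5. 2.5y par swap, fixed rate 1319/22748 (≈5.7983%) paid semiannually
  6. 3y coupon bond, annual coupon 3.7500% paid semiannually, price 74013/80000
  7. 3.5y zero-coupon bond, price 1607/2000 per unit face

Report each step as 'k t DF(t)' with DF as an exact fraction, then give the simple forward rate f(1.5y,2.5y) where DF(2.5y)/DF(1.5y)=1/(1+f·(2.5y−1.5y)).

step 1 [0.5y] bond c/2=9/400: DF=(982827/1000000 − 9/400·(0))/(1+9/400) = 2403/2500 ≈ 0.961200
step 2 [1y] swap r/2=785/18827: DF=(1 − 785/18827·(0.961200))/(1+785/18827) = 1843/2000 ≈ 0.921500
step 3 [1.5y] bond c/2=7/400: DF=(3855839/4000000 − 7/400·(0.961200+0.921500))/(1+7/400) = 183/200 ≈ 0.915000
step 4 [2y] zero: DF = P = 4419/5000 ≈ 0.883800
step 5 [2.5y] swap r/2=1319/45496: DF=(1 − 1319/45496·(0.961200+0.921500+0.915000+0.883800))/(1+1319/45496) = 8681/10000 ≈ 0.868100
step 6 [3y] bond c/2=3/160: DF=(74013/80000 − 3/160·(0.961200+0.921500+0.915000+0.883800+0.868100))/(1+3/160) = 2061/2500 ≈ 0.824400
step 7 [3.5y] zero: DF = P = 1607/2000 ≈ 0.803500

1 1/2 2403/2500
2 1 1843/2000
3 3/2 183/200
4 2 4419/5000
5 5/2 8681/10000
6 3 2061/2500
7 7/2 1607/2000
f(1.5y,2.5y) = ((183/200)/(8681/10000) − 1)/(1) = 469/8681 ≈ 5.4026%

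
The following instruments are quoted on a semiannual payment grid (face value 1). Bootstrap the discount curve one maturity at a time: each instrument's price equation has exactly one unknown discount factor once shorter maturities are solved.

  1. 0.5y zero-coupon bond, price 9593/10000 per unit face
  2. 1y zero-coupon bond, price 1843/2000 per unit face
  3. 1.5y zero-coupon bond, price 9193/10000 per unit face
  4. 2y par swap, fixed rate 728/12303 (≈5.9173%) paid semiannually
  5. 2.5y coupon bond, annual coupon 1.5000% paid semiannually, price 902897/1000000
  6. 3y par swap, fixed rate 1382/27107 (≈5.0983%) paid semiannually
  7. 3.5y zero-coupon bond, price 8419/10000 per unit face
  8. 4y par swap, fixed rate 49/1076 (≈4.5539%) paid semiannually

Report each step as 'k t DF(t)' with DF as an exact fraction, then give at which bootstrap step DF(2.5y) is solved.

step 1 [0.5y] zero: DF = P = 9593/10000 ≈ 0.959300
step 2 [1y] zero: DF = P = 1843/2000 ≈ 0.921500
step 3 [1.5y] zero: DF = P = 9193/10000 ≈ 0.919300
step 4 [2y] swap r/2=364/12303: DF=(1 − 364/12303·(0.959300+0.921500+0.919300))/(1+364/12303) = 2227/2500 ≈ 0.890800
step 5 [2.5y] bond c/2=3/400: DF=(902897/1000000 − 3/400·(0.959300+0.921500+0.919300+0.890800))/(1+3/400) = 8687/10000 ≈ 0.868700
step 6 [3y] swap r/2=691/27107: DF=(1 − 691/27107·(0.959300+0.921500+0.919300+0.890800+0.868700))/(1+691/27107) = 4309/5000 ≈ 0.861800
step 7 [3.5y] zero: DF = P = 8419/10000 ≈ 0.841900
step 8 [4y] swap r/2=49/2152: DF=(1 − 49/2152·(0.959300+0.921500+0.919300+0.890800+0.868700+0.861800+0.841900))/(1+49/2152) = 8383/10000 ≈ 0.838300

1 1/2 9593/10000
2 1 1843/2000
3 3/2 9193/10000
4 2 2227/2500
5 5/2 8687/10000
6 3 4309/5000
7 7/2 8419/10000
8 4 8383/10000
DF(2.5y) is solved at step 5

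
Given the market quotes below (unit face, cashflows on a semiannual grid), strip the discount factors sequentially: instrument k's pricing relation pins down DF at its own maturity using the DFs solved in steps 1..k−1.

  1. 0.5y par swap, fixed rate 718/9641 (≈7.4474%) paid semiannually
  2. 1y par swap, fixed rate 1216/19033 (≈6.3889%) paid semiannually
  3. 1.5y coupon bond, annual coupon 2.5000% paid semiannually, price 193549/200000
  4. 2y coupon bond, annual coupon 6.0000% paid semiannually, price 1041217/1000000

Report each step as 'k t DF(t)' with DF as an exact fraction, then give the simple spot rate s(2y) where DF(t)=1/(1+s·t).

step 1 [0.5y] swap r/2=359/9641: DF=(1 − 359/9641·(0))/(1+359/9641) = 9641/10000 ≈ 0.964100
step 2 [1y] swap r/2=608/19033: DF=(1 − 608/19033·(0.964100))/(1+608/19033) = 587/625 ≈ 0.939200
step 3 [1.5y] bond c/2=1/80: DF=(193549/200000 − 1/80·(0.964100+0.939200))/(1+1/80) = 9323/10000 ≈ 0.932300
step 4 [2y] bond c/2=3/100: DF=(1041217/1000000 − 3/100·(0.964100+0.939200+0.932300))/(1+3/100) = 9283/10000 ≈ 0.928300

1 1/2 9641/10000
2 1 587/625
3 3/2 9323/10000
4 2 9283/10000
s(2y) = (1/(9283/10000) − 1)/(2) = 717/18566 ≈ 3.8619%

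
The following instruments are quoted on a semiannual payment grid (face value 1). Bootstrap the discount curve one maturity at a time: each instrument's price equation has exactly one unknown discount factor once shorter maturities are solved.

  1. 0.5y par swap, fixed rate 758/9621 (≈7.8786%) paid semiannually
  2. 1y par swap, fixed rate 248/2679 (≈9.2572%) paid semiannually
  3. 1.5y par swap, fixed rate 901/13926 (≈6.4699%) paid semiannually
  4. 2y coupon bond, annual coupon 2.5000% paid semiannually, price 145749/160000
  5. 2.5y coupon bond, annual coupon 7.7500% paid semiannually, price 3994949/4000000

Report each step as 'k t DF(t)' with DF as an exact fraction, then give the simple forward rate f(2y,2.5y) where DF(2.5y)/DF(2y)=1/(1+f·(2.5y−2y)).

step 1 [0.5y] swap r/2=379/9621: DF=(1 − 379/9621·(0))/(1+379/9621) = 9621/10000 ≈ 0.962100
step 2 [1y] swap r/2=124/2679: DF=(1 − 124/2679·(0.962100))/(1+124/2679) = 2283/2500 ≈ 0.913200
step 3 [1.5y] swap r/2=901/27852: DF=(1 − 901/27852·(0.962100+0.913200))/(1+901/27852) = 9099/10000 ≈ 0.909900
step 4 [2y] bond c/2=1/80: DF=(145749/160000 − 1/80·(0.962100+0.913200+0.909900))/(1+1/80) = 8653/10000 ≈ 0.865300
step 5 [2.5y] bond c/2=31/800: DF=(3994949/4000000 − 31/800·(0.962100+0.913200+0.909900+0.865300))/(1+31/800) = 8253/10000 ≈ 0.825300

1 1/2 9621/10000
2 1 2283/2500
3 3/2 9099/10000
4 2 8653/10000
5 5/2 8253/10000
f(2y,2.5y) = ((8653/10000)/(8253/10000) − 1)/(1/2) = 800/8253 ≈ 9.6934%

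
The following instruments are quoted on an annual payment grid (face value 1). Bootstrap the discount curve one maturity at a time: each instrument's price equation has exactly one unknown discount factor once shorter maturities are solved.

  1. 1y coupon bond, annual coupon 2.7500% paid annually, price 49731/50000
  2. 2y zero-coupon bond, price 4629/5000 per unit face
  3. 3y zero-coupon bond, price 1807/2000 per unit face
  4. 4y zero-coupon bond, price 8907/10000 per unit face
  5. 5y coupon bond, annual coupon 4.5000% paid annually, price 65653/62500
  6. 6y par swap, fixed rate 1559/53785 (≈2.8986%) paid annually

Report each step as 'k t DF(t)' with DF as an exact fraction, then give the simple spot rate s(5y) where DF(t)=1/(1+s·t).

step 1 [1y] bond c/1=11/400: DF=(49731/50000 − 11/400·(0))/(1+11/400) = 121/125 ≈ 0.968000
step 2 [2y] zero: DF = P = 4629/5000 ≈ 0.925800
step 3 [3y] zero: DF = P = 1807/2000 ≈ 0.903500
step 4 [4y] zero: DF = P = 8907/10000 ≈ 0.890700
step 5 [5y] bond c/1=9/200: DF=(65653/62500 − 9/200·(0.968000+0.925800+0.903500+0.890700))/(1+9/200) = 529/625 ≈ 0.846400
step 6 [6y] swap r/1=1559/53785: DF=(1 − 1559/53785·(0.968000+0.925800+0.903500+0.890700+0.846400))/(1+1559/53785) = 8441/10000 ≈ 0.844100

1 1 121/125
2 2 4629/5000
3 3 1807/2000
4 4 8907/10000
5 5 529/625
6 6 8441/10000
s(5y) = (1/(529/625) − 1)/(5) = 96/2645 ≈ 3.6295%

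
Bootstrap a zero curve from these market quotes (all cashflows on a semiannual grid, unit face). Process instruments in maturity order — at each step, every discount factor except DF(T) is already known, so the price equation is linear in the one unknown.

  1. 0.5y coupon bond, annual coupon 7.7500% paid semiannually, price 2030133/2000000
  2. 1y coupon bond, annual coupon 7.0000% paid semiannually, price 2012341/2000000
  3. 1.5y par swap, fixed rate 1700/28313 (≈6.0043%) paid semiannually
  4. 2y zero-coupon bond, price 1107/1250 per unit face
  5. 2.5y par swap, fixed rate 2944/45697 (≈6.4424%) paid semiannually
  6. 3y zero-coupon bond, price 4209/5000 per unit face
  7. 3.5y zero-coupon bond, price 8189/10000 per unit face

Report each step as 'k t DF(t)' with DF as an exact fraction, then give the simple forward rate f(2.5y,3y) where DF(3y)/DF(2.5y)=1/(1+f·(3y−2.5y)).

1 1/2 2443/2500
2 1 9391/10000
3 3/2 183/200
4 2 1107/1250
5 5/2 533/625
6 3 4209/5000
7 7/2 8189/10000
f(2.5y,3y) = ((533/625)/(4209/5000) − 1)/(1/2) = 110/4209 ≈ 2.6134%

step 1 [0.5y] bond c/2=31/800: DF=(2030133/2000000 − 31/800·(0))/(1+31/800) = 2443/2500 ≈ 0.977200
step 2 [1y] bond c/2=7/200: DF=(2012341/2000000 − 7/200·(0.977200))/(1+7/200) = 9391/10000 ≈ 0.939100
step 3 [1.5y] swap r/2=850/28313: DF=(1 − 850/28313·(0.977200+0.939100))/(1+850/28313) = 183/200 ≈ 0.915000
step 4 [2y] zero: DF = P = 1107/1250 ≈ 0.885600
step 5 [2.5y] swap r/2=1472/45697: DF=(1 − 1472/45697·(0.977200+0.939100+0.915000+0.885600))/(1+1472/45697) = 533/625 ≈ 0.852800
step 6 [3y] zero: DF = P = 4209/5000 ≈ 0.841800
step 7 [3.5y] zero: DF = P = 8189/10000 ≈ 0.818900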